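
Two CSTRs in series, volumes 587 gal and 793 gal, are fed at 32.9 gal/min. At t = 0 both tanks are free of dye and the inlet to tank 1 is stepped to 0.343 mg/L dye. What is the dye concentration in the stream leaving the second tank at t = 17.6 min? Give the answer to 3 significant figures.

Species balance on tank i: dCᵢ/dt = (Cᵢ₋₁ − Cᵢ)/τᵢ with τᵢ = Vᵢ/Q.
τ₁ = 587/32.9 = 17.842 min; τ₂ = 793/32.9 = 24.103 min.
Solving the cascade with C₁(0)=C₂(0)=0 gives C₂(t) = C_in[1 − (τ₁ e^(−t/τ₁) − τ₂ e^(−t/τ₂))/(τ₁ − τ₂)].
At t = 17.6: e^(−t/τ₁) = 0.37290, e^(−t/τ₂) = 0.48182.
C₂ = 0.343·[1 − (17.842·0.37290 − 24.103·0.48182)/(-6.2614)] = 0.343·0.20782 = 0.071284 mg/L.

0.0713 mg/L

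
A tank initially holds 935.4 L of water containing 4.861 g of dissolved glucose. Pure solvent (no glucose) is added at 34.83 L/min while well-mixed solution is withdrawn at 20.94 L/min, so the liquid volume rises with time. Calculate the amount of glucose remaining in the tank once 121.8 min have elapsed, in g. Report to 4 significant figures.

1.025 g

Total volume: dV/dt = Q_in − Q_out = 13.8900 L/min, so V(t) = 935.4 + 13.8900 t and V(121.8) = 2627.20 L.
No glucose enters, so dm/dt = −Q_out · (m/V).
Separate: dm/m = −Q_out dt/V(t) ⇒ ln(m/m₀) = −(Q_out/(Q_in−Q_out)) ln(V/V₀).
m = m₀ (V₀/V)^(Q_out/(Q_in−Q_out)) = 4.861 × (935.4/2627.20)^(1.50756) = 1.02469 g.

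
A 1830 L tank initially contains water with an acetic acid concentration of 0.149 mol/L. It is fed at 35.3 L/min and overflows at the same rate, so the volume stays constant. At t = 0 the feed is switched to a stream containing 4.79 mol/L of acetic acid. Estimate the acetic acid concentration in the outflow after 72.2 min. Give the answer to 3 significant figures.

Transient balance on the dissolved component: V dC/dt = Q(C_in − C).
Rewrite as dC/dt + C/τ = C_in/τ, τ = V/Q = 51.841 min.
Solution: C(t) = C_in + (C₀ − C_in) e^(−t/τ).
C(72.2) = 4.79 + (0.149 − 4.79)·e^(−72.2/51.841) = 4.79 + (-4.6410)·0.24840 = 3.6372 mol/L.

3.64 mol/L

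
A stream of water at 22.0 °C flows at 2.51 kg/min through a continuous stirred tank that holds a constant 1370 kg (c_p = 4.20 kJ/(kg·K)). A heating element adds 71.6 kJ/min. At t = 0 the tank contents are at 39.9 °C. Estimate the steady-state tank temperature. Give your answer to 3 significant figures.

28.8 °C

M c_p dT/dt = ṁ c_p (T_in − T) + Q̇.
At steady state dT/dt = 0 ⇒ T_ss = T_in + Q̇/(ṁ c_p) = 22.0 + 71.6/(2.51·4.20) = 28.792 °C.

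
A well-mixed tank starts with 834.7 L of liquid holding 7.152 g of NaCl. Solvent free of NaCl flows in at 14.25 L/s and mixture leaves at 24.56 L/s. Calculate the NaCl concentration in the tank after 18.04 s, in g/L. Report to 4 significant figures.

0.006048 g/L

Let m(t) be the amount of NaCl. Volume: V(t) = V₀ + (Q_in − Q_out) t = 834.7 − 10.3100 t; V(18.04) = 648.708 L.
Solute balance: dm/dt = 0 − Q_out C = −Q_out m/V(t).
Separate: dm/m = −Q_out dt/V(t) ⇒ ln(m/m₀) = −(Q_out/(Q_in−Q_out)) ln(V/V₀).
m = m₀ (V₀/V)^(Q_out/(Q_in−Q_out)) = 7.152 × (834.7/648.708)^(-2.38215) = 3.92307 g.
C = m/V = 3.92307/648.708 = 0.00604752 g/L.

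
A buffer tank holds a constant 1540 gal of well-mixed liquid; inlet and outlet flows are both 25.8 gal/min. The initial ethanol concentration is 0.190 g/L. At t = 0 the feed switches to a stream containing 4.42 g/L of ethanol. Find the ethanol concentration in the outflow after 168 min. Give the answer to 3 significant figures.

4.17 g/L

Species balance on the tank: V dC/dt = Q(C_in − C).
Time constant τ = V/Q = 1540/25.8 = 59.690 min.
Solution: C(t) = C_in + (C₀ − C_in) e^(−t/τ).
C(168) = 4.42 + (0.190 − 4.42)·e^(−168/59.690) = 4.42 + (-4.2300)·0.059932 = 4.1665 g/L.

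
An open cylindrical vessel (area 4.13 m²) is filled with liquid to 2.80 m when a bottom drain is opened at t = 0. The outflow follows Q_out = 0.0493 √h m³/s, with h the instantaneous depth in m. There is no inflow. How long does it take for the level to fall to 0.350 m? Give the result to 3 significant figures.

181 s

With no inflow, A dh/dt = −0.0493 √h.
Separate and integrate: 2(√h − √h₀) = −(0.0493/A) t.
t = 2A(√h₀ − √h)/0.0493 = 2·4.13·(√2.80 − √0.350)/0.0493
  = 8.2600 × (1.6733 − 0.59161) / 0.0493 = 181.24 s.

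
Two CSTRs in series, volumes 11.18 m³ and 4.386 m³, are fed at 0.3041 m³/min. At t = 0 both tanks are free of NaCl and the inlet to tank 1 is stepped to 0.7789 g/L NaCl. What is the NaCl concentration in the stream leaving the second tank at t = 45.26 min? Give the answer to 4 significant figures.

Time constants: τᵢ = Vᵢ/Q for each well-mixed tank.
τ₁ = 11.18/0.3041 = 36.7642 min; τ₂ = 4.386/0.3041 = 14.4229 min.
Tank 1: C₁ = C_in(1 − e^(−t/τ₁)). Tank 2 (τ₁ ≠ τ₂): C₂ = C_in[1 − (τ₁ e^(−t/τ₁) − τ₂ e^(−t/τ₂))/(τ₁ − τ₂)].
At t = 45.26: e^(−t/τ₁) = 0.291975, e^(−t/τ₂) = 0.0433665.
C₂ = 0.7789·[1 − (36.7642·0.291975 − 14.4229·0.0433665)/(22.3413)] = 0.7789·0.547531 = 0.426472 g/L.

0.4265 g/L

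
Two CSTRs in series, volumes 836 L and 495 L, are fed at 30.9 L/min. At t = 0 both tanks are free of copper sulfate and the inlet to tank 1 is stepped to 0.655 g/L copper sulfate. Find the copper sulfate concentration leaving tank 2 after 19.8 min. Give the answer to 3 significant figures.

Species balance on tank i: dCᵢ/dt = (Cᵢ₋₁ − Cᵢ)/τᵢ with τᵢ = Vᵢ/Q.
τ₁ = 836/30.9 = 27.055 min; τ₂ = 495/30.9 = 16.019 min.
Tank 1: C₁ = C_in(1 − e^(−t/τ₁)). Tank 2 (τ₁ ≠ τ₂): C₂ = C_in[1 − (τ₁ e^(−t/τ₁) − τ₂ e^(−t/τ₂))/(τ₁ − τ₂)].
At t = 19.8: e^(−t/τ₁) = 0.48102, e^(−t/τ₂) = 0.29054.
C₂ = 0.655·[1 − (27.055·0.48102 − 16.019·0.29054)/(11.036)] = 0.655·0.24248 = 0.15882 g/L.

0.159 g/L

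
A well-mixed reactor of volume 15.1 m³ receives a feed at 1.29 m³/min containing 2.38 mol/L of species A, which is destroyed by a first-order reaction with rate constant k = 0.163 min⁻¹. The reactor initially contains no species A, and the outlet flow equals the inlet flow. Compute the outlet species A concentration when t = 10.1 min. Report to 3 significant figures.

0.752 mol/L

Species balance: V dC/dt = Q C_in − Q C − k V C.
dC/dt = (Q/V) C_in − (Q/V + k) C; effective rate a = Q/V + k = 0.085430 + 0.163 = 0.24843 min⁻¹.
C_ss = Q C_in/(Q + kV) = 0.81844 mol/L; C(t) = C_ss + (C₀ − C_ss) e^(−a t).
C(10.1) = 0.81844 + (-0.81844)·e^(−0.24843·10.1) = 0.81844 + (-0.81844)·0.081338 = 0.75187 mol/L.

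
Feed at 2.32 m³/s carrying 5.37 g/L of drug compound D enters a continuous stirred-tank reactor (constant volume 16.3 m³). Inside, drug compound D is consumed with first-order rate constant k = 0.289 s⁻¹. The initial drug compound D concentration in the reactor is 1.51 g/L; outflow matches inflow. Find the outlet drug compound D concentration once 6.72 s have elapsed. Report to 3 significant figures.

Species balance: V dC/dt = Q C_in − Q C − k V C.
dC/dt = (Q/V) C_in − (Q/V + k) C; effective rate a = Q/V + k = 0.14233 + 0.289 = 0.43133 s⁻¹.
C_ss = Q C_in/(Q + kV) = 1.7720 g/L; C(t) = C_ss + (C₀ − C_ss) e^(−a t).
C(6.72) = 1.7720 + (-0.26200)·e^(−0.43133·6.72) = 1.7720 + (-0.26200)·0.055103 = 1.7576 g/L.

1.76 g/L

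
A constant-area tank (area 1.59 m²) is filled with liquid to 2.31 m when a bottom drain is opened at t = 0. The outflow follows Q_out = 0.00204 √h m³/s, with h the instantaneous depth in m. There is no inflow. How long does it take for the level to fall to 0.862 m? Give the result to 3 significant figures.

922 s

Accumulation of liquid (constant cross-section A): A dh/dt = −0.00204 √h.
Separate and integrate: 2(√h − √h₀) = −(0.00204/A) t.
t = 2A(√h₀ − √h)/0.00204 = 2·1.59·(√2.31 − √0.862)/0.00204
  = 3.1800 × (1.5199 − 0.92844) / 0.00204 = 921.93 s.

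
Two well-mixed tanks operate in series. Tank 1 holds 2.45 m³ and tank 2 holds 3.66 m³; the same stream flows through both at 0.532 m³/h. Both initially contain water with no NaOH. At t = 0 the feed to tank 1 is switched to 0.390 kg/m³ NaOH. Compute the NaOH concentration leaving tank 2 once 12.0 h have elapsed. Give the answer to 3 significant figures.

0.242 kg/m³

Each tank obeys Vᵢ dCᵢ/dt = Q(Cᵢ₋₁ − Cᵢ), so τᵢ = Vᵢ/Q.
τ₁ = 2.45/0.532 = 4.6053 h; τ₂ = 3.66/0.532 = 6.8797 h.
Tank 1: C₁ = C_in(1 − e^(−t/τ₁)). Tank 2 (τ₁ ≠ τ₂): C₂ = C_in[1 − (τ₁ e^(−t/τ₁) − τ₂ e^(−t/τ₂))/(τ₁ − τ₂)].
At t = 12.0: e^(−t/τ₁) = 0.073850, e^(−t/τ₂) = 0.17477.
C₂ = 0.390·[1 − (4.6053·0.073850 − 6.8797·0.17477)/(-2.2744)] = 0.390·0.62088 = 0.24214 kg/m³.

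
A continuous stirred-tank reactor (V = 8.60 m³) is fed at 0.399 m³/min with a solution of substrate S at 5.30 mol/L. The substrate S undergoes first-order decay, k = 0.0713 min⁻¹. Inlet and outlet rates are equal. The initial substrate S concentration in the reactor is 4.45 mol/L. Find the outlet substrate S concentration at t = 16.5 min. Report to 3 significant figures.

2.43 mol/L

Accumulation = in − out − consumed: V dC/dt = Q C_in − Q C − k V C.
This is linear with rate a = Q/V + k = 0.11770 min⁻¹.
C_ss = Q C_in/(Q + kV) = 2.0893 mol/L; C(t) = C_ss + (C₀ − C_ss) e^(−a t).
C(16.5) = 2.0893 + (2.3607)·e^(−0.11770·16.5) = 2.0893 + (2.3607)·0.14342 = 2.4278 mol/L.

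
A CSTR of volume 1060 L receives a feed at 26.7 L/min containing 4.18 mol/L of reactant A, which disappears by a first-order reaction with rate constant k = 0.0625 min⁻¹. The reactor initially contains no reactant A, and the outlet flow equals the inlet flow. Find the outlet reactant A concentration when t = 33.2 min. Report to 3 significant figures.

1.14 mol/L

V dC/dt = Q(C_in − C) − k V C.
This is linear with rate a = Q/V + k = 0.087689 min⁻¹.
C_ss = Q C_in/(Q + kV) = 1.2007 mol/L; C(t) = C_ss + (C₀ − C_ss) e^(−a t).
C(33.2) = 1.2007 + (-1.2007)·e^(−0.087689·33.2) = 1.2007 + (-1.2007)·0.054407 = 1.1354 mol/L.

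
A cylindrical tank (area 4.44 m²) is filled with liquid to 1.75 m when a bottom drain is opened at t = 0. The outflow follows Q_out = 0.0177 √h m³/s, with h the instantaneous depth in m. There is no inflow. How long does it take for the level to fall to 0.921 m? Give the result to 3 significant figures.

182 s

A dh/dt = −Q_out = −0.0177 √h.
This is separable: 2 d(√h)/dt = −0.0177/A, so √h = √h₀ − (0.0177/(2A)) t.
t = 2A(√h₀ − √h)/0.0177 = 2·4.44·(√1.75 − √0.921)/0.0177
  = 8.8800 × (1.3229 − 0.95969) / 0.0177 = 182.21 s.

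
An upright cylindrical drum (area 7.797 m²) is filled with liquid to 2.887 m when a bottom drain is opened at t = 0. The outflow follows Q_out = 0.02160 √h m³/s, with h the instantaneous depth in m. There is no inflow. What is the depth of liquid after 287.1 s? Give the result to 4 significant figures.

A dh/dt = −Q_out = −0.02160 √h.
Separate and integrate: 2(√h − √h₀) = −(0.02160/A) t.
√h = √2.887 − 0.02160·287.1/(2·7.797) = 1.69912 − 0.397676 = 1.30144.
h = 1.30144² = 1.69375 m.

1.694 m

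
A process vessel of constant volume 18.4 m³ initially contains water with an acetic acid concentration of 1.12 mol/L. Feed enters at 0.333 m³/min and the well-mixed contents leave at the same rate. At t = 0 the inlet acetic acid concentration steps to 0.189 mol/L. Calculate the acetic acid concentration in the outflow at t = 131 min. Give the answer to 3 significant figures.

0.276 mol/L

Accumulation = in − out for the solute gives V dC/dt = Q(C_in − C).
Rewrite as dC/dt + C/τ = C_in/τ, τ = V/Q = 55.255 min.
Solution: C(t) = C_in + (C₀ − C_in) e^(−t/τ).
C(131) = 0.189 + (1.12 − 0.189)·e^(−131/55.255) = 0.189 + (0.93100)·0.093405 = 0.27596 mol/L.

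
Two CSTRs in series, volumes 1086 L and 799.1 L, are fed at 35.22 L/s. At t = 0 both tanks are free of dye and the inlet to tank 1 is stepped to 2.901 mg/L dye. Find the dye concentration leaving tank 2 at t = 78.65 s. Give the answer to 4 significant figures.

Time constants: τᵢ = Vᵢ/Q for each well-mixed tank.
τ₁ = 1086/35.22 = 30.8348 s; τ₂ = 799.1/35.22 = 22.6888 s.
Solving the cascade with C₁(0)=C₂(0)=0 gives C₂(t) = C_in[1 − (τ₁ e^(−t/τ₁) − τ₂ e^(−t/τ₂))/(τ₁ − τ₂)].
At t = 78.65: e^(−t/τ₁) = 0.0780275, e^(−t/τ₂) = 0.0312272.
C₂ = 2.901·[1 − (30.8348·0.0780275 − 22.6888·0.0312272)/(8.14594)] = 2.901·0.791620 = 2.29649 mg/L.

2.296 mg/L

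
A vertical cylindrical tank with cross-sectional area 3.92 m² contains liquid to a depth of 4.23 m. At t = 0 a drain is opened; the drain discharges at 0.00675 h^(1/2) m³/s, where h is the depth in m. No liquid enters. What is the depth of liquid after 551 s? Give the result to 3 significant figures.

2.50 m

A dh/dt = −Q_out = −0.00675 √h.
Separate and integrate: 2(√h − √h₀) = −(0.00675/A) t.
√h = √4.23 − 0.00675·551/(2·3.92) = 2.0567 − 0.47439 = 1.5823.
h = 1.5823² = 2.5037 m.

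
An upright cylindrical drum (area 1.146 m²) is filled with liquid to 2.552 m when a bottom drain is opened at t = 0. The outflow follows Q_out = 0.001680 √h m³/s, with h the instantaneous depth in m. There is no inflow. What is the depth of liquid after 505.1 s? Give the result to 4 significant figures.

With no inflow, A dh/dt = −0.001680 √h.
∫ h^(−1/2) dh = −(0.001680/A) ∫ dt, giving 2√h = 2√h₀ − (0.001680/A) t.
√h = √2.552 − 0.001680·505.1/(2·1.146) = 1.59750 − 0.370230 = 1.22727.
h = 1.22727² = 1.50619 m.

1.506 m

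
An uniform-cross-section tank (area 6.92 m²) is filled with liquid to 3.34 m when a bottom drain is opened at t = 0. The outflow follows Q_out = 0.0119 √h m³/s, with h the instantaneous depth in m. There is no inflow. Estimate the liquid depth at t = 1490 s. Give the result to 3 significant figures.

Accumulation of liquid (constant cross-section A): A dh/dt = −0.0119 √h.
This is separable: 2 d(√h)/dt = −0.0119/A, so √h = √h₀ − (0.0119/(2A)) t.
√h = √3.34 − 0.0119·1490/(2·6.92) = 1.8276 − 1.2811 = 0.54643.
h = 0.54643² = 0.29858 m.

0.299 m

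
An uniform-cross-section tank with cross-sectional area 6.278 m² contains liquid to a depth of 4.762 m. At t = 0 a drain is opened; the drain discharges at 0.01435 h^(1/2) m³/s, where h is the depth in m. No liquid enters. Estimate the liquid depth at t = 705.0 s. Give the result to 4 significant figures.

1.895 m

Mass balance (ρ constant): A dh/dt = −0.01435 √h.
This is separable: 2 d(√h)/dt = −0.01435/A, so √h = √h₀ − (0.01435/(2A)) t.
√h = √4.762 − 0.01435·705.0/(2·6.278) = 2.18220 − 0.805730 = 1.37647.
h = 1.37647² = 1.89467 m.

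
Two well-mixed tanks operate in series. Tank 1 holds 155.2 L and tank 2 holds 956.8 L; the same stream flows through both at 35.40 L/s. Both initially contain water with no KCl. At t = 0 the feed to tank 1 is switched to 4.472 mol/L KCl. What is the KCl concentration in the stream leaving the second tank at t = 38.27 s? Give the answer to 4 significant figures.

3.177 mol/L

Time constants: τᵢ = Vᵢ/Q for each well-mixed tank.
τ₁ = 155.2/35.40 = 4.38418 s; τ₂ = 956.8/35.40 = 27.0282 s.
Tank 1: C₁ = C_in(1 − e^(−t/τ₁)). Tank 2 (τ₁ ≠ τ₂): C₂ = C_in[1 − (τ₁ e^(−t/τ₁) − τ₂ e^(−t/τ₂))/(τ₁ − τ₂)].
At t = 38.27: e^(−t/τ₁) = 0.000161806, e^(−t/τ₂) = 0.242701.
C₂ = 4.472·[1 − (4.38418·0.000161806 − 27.0282·0.242701)/(-22.6441)] = 4.472·0.710341 = 3.17664 mol/L.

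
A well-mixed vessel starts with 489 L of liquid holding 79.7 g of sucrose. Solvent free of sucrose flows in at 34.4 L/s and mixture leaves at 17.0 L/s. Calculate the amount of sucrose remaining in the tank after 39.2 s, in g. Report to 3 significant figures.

34.0 g

Let m(t) be the amount of sucrose. Volume: V(t) = V₀ + (Q_in − Q_out) t = 489 + 17.400 t; V(39.2) = 1171.1 L.
No sucrose enters, so dm/dt = −Q_out · (m/V).
Separate: dm/m = −Q_out dt/V(t) ⇒ ln(m/m₀) = −(Q_out/(Q_in−Q_out)) ln(V/V₀).
m = m₀ (V₀/V)^(Q_out/(Q_in−Q_out)) = 79.7 × (489/1171.1)^(0.97701) = 33.955 g.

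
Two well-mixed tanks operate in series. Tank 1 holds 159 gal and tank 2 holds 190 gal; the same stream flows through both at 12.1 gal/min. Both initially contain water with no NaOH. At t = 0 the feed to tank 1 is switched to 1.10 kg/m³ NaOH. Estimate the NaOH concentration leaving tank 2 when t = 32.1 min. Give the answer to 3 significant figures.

0.717 kg/m³

Species balance on tank i: dCᵢ/dt = (Cᵢ₋₁ − Cᵢ)/τᵢ with τᵢ = Vᵢ/Q.
τ₁ = 159/12.1 = 13.140 min; τ₂ = 190/12.1 = 15.702 min.
Solving the cascade with C₁(0)=C₂(0)=0 gives C₂(t) = C_in[1 − (τ₁ e^(−t/τ₁) − τ₂ e^(−t/τ₂))/(τ₁ − τ₂)].
At t = 32.1: e^(−t/τ₁) = 0.086915, e^(−t/τ₂) = 0.12948.
C₂ = 1.10·[1 − (13.140·0.086915 − 15.702·0.12948)/(-2.5620)] = 1.10·0.65223 = 0.71745 kg/m³.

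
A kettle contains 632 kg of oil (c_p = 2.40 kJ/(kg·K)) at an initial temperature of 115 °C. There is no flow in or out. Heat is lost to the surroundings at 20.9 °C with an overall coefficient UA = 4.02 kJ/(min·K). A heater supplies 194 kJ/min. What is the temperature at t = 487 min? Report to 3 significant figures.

Lumped-capacitance energy balance: M c_p dT/dt = UA(T_amb − T) + Q̇.
dT/dt = (T_ss − T)/τ with T_ss = T_amb + Q̇/UA = 20.9 + 194/4.02 = 69.159 °C, τ = M c_p/UA = 632·2.40/4.02 = 377.31 min.
Solution: T(t) = T_ss + (T₀ − T_ss) e^(−t/τ).
T(487) = 69.159 + (45.841)·0.27508 = 81.769 °C.

81.8 °C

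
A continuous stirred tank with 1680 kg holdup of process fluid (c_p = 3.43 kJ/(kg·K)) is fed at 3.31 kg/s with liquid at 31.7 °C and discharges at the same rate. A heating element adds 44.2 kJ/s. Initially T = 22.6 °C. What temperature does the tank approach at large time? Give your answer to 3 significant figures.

M c_p dT/dt = ṁ c_p (T_in − T) + Q̇.
At steady state dT/dt = 0 ⇒ T_ss = T_in + Q̇/(ṁ c_p) = 31.7 + 44.2/(3.31·3.43) = 35.593 °C.

35.6 °C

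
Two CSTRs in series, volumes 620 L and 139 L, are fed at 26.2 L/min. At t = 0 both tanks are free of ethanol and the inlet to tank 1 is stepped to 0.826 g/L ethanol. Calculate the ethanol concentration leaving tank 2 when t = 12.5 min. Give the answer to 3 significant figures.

Species balance on tank i: dCᵢ/dt = (Cᵢ₋₁ − Cᵢ)/τᵢ with τᵢ = Vᵢ/Q.
τ₁ = 620/26.2 = 23.664 min; τ₂ = 139/26.2 = 5.3053 min.
Tank 1: C₁ = C_in(1 − e^(−t/τ₁)). Tank 2 (τ₁ ≠ τ₂): C₂ = C_in[1 − (τ₁ e^(−t/τ₁) − τ₂ e^(−t/τ₂))/(τ₁ − τ₂)].
At t = 12.5: e^(−t/τ₁) = 0.58965, e^(−t/τ₂) = 0.094788.
C₂ = 0.826·[1 − (23.664·0.58965 − 5.3053·0.094788)/(18.359)] = 0.826·0.26734 = 0.22083 g/L.

0.221 g/L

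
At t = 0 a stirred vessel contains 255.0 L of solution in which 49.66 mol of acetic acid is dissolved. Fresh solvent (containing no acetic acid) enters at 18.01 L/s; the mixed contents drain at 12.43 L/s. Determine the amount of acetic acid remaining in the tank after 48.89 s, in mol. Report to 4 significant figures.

Let m(t) be the amount of acetic acid. Volume: V(t) = V₀ + (Q_in − Q_out) t = 255.0 + 5.58000 t; V(48.89) = 527.806 L.
Species balance (pure solvent in): dm/dt = −Q_out · m/V(t).
dm/m = −Q_out dt/(V₀ + 5.58000 t); integrating gives ln(m/m₀) = −(Q_out/(Q_in−Q_out)) ln(V/V₀).
m = m₀ (V₀/V)^(Q_out/(Q_in−Q_out)) = 49.66 × (255.0/527.806)^(2.22760) = 9.82272 mol.

9.823 mol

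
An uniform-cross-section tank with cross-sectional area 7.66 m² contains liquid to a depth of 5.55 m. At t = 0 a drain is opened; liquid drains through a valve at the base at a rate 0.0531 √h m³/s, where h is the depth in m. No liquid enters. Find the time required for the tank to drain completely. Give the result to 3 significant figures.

680 s

With no inflow, A dh/dt = −0.0531 √h.
∫ h^(−1/2) dh = −(0.0531/A) ∫ dt, giving 2√h = 2√h₀ − (0.0531/A) t.
Set h = 0: 2√h₀ = (0.0531/A) t_empty ⇒ t_empty = 2A√h₀/0.0531.
t_empty = 2·7.66·√5.55/0.0531 = 15.320·2.3558/0.0531 = 679.69 s.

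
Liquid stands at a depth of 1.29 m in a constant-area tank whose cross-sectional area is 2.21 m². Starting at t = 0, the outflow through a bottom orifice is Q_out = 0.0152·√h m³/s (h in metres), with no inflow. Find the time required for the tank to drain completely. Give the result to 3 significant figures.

A dh/dt = −Q_out = −0.0152 √h.
∫ h^(−1/2) dh = −(0.0152/A) ∫ dt, giving 2√h = 2√h₀ − (0.0152/A) t.
Set h = 0: 2√h₀ = (0.0152/A) t_empty ⇒ t_empty = 2A√h₀/0.0152.
t_empty = 2·2.21·√1.29/0.0152 = 4.4200·1.1358/0.0152 = 330.27 s.

330 s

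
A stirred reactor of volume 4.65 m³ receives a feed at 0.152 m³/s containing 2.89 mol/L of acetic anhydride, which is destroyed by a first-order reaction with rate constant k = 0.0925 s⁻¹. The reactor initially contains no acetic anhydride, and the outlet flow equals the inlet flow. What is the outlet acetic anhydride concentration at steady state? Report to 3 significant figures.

Species balance: V dC/dt = Q C_in − Q C − k V C.
Steady state (dC/dt = 0): C_ss = Q C_in/(Q + kV) = C_in/(1 + kV/Q).
C_ss = 0.152·2.89/(0.152 + 0.0925·4.65) = 0.43928/0.58213 = 0.75461 mol/L.

0.755 mol/L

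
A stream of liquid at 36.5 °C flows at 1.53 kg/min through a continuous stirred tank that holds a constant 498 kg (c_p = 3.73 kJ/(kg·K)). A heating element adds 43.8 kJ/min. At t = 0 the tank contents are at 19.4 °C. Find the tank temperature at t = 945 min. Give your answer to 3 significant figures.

42.8 °C

M c_p dT/dt = ṁ c_p (T_in − T) + Q̇.
τ = M/ṁ = 325.49 min; T_ss = T_in + Q̇/(ṁ c_p) = 36.5 + 43.8/(1.53·3.73) = 44.175 °C.
Integrating: T(t) = T_ss + (T₀ − T_ss) e^(−t/τ).
T(945) = 44.175 + (-24.775)·e^(−945/325.49) = 44.175 + (-24.775)·0.054841 = 42.816 °C.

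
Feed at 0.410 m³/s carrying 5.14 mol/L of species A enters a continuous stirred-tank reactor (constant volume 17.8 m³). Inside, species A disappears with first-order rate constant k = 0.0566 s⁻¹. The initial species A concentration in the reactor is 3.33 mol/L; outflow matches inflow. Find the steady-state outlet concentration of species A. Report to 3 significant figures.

1.49 mol/L

Accumulation = in − out − consumed: V dC/dt = Q C_in − Q C − k V C.
Steady state (dC/dt = 0): C_ss = Q C_in/(Q + kV) = C_in/(1 + kV/Q).
C_ss = 0.410·5.14/(0.410 + 0.0566·17.8) = 2.1074/1.4175 = 1.4867 mol/L.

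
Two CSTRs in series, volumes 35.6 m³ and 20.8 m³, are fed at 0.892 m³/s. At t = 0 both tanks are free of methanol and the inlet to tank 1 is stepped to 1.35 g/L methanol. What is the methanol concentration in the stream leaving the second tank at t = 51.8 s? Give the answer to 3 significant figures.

0.669 g/L

Each tank obeys Vᵢ dCᵢ/dt = Q(Cᵢ₋₁ − Cᵢ), so τᵢ = Vᵢ/Q.
τ₁ = 35.6/0.892 = 39.910 s; τ₂ = 20.8/0.892 = 23.318 s.
Solving the cascade with C₁(0)=C₂(0)=0 gives C₂(t) = C_in[1 − (τ₁ e^(−t/τ₁) − τ₂ e^(−t/τ₂))/(τ₁ − τ₂)].
At t = 51.8: e^(−t/τ₁) = 0.27310, e^(−t/τ₂) = 0.10845.
C₂ = 1.35·[1 − (39.910·0.27310 − 23.318·0.10845)/(16.592)] = 1.35·0.49550 = 0.66893 g/L.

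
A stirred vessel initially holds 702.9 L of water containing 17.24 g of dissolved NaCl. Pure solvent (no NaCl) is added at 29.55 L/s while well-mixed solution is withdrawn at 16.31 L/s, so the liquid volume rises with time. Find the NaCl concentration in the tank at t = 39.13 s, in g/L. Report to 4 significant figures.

0.007152 g/L

Total volume: dV/dt = Q_in − Q_out = 13.2400 L/s, so V(t) = 702.9 + 13.2400 t and V(39.13) = 1220.98 L.
Solute balance: dm/dt = 0 − Q_out C = −Q_out m/V(t).
dm/m = −Q_out dt/(V₀ + 13.2400 t); integrating gives ln(m/m₀) = −(Q_out/(Q_in−Q_out)) ln(V/V₀).
m = m₀ (V₀/V)^(Q_out/(Q_in−Q_out)) = 17.24 × (702.9/1220.98)^(1.23187) = 8.73203 g.
C = m/V = 8.73203/1220.98 = 0.00715165 g/L.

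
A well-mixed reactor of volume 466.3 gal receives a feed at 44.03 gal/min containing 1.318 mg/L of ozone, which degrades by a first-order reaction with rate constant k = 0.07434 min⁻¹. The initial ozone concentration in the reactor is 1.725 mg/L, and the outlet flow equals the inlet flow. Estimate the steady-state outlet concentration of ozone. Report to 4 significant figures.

0.7374 mg/L

V dC/dt = Q(C_in − C) − k V C.
Steady state (dC/dt = 0): C_ss = Q C_in/(Q + kV) = C_in/(1 + kV/Q).
C_ss = 44.03·1.318/(44.03 + 0.07434·466.3) = 58.0315/78.6947 = 0.737426 mg/L.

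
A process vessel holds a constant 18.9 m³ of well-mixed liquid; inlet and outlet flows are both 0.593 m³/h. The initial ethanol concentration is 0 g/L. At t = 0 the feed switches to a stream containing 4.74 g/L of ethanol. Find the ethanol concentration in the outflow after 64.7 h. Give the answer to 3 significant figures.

Species balance on the tank: V dC/dt = Q(C_in − C).
Rewrite as dC/dt + C/τ = C_in/τ, τ = V/Q = 31.872 h.
Solution: C(t) = C_in + (C₀ − C_in) e^(−t/τ).
C(64.7) = 4.74 + (0 − 4.74)·e^(−64.7/31.872) = 4.74 + (-4.7400)·0.13133 = 4.1175 g/L.

4.12 g/L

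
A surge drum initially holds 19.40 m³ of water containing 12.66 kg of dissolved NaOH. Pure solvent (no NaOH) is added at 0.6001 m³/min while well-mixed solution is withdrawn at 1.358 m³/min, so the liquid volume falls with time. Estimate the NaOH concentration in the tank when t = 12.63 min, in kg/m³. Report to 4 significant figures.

0.3809 kg/m³

Total volume: dV/dt = Q_in − Q_out = -0.757900 m³/min, so V(t) = 19.40 − 0.757900 t and V(12.63) = 9.82772 m³.
Solute balance: dm/dt = 0 − Q_out C = −Q_out m/V(t).
dm/m = −Q_out dt/(V₀ − 0.757900 t); integrating gives ln(m/m₀) = −(Q_out/(Q_in−Q_out)) ln(V/V₀).
m = m₀ (V₀/V)^(Q_out/(Q_in−Q_out)) = 12.66 × (19.40/9.82772)^(-1.79179) = 3.74309 kg.
C = m/V = 3.74309/9.82772 = 0.380870 kg/m³.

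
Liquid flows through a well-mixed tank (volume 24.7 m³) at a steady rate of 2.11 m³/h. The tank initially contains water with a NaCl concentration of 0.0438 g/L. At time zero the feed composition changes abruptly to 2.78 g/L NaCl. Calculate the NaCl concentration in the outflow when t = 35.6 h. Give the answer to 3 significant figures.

Transient balance on the dissolved component: V dC/dt = Q(C_in − C).
Time constant τ = V/Q = 24.7/2.11 = 11.706 h.
C approaches C_in exponentially: C(t) = C_in + (C₀ − C_in) e^(−t/τ).
C(35.6) = 2.78 + (0.0438 − 2.78)·e^(−35.6/11.706) = 2.78 + (-2.7362)·0.047781 = 2.6493 g/L.

2.65 g/L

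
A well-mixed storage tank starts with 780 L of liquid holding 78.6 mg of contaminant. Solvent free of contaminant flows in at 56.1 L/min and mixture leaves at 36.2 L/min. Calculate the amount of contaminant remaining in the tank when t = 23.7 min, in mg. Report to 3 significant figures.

33.3 mg

Total volume: dV/dt = Q_in − Q_out = 19.900 L/min, so V(t) = 780 + 19.900 t and V(23.7) = 1251.6 L.
Solute balance: dm/dt = 0 − Q_out C = −Q_out m/V(t).
Separate: dm/m = −Q_out dt/V(t) ⇒ ln(m/m₀) = −(Q_out/(Q_in−Q_out)) ln(V/V₀).
m = m₀ (V₀/V)^(Q_out/(Q_in−Q_out)) = 78.6 × (780/1251.6)^(1.8191) = 33.252 mg.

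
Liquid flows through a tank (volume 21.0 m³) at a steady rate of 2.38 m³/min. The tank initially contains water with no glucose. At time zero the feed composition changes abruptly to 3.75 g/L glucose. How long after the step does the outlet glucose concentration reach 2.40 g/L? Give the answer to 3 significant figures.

Accumulation = in − out for the solute gives V dC/dt = Q(C_in − C), so τ = V/Q = 8.8235 min.
C(t) = C_in + (C₀ − C_in) e^(−t/τ). Set C = 2.40 and solve for t:
e^(−t/τ) = (C − C_in)/(C₀ − C_in) = (2.40 − 3.75)/(0 − 3.75) = 0.36000
t = −τ ln(…) = 8.8235 × 1.0217 = 9.0146 min.

9.01 min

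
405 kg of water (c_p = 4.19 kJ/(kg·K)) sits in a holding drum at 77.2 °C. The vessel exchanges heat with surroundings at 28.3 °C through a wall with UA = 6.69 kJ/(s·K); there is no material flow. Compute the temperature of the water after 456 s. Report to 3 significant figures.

Lumped-capacitance energy balance: M c_p dT/dt = UA(T_amb − T).
dT/dt = (T_ss − T)/τ with T_ss = T_amb = 28.300 °C, τ = M c_p/UA = 405·4.19/6.69 = 253.65 s.
Solution: T(t) = T_ss + (T₀ − T_ss) e^(−t/τ).
T(456) = 28.300 + (48.900)·0.16568 = 36.402 °C.

36.4 °C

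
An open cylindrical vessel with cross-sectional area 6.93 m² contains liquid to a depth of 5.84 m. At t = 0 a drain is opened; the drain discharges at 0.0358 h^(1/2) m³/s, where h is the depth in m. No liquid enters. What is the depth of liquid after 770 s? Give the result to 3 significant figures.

A dh/dt = −Q_out = −0.0358 √h.
∫ h^(−1/2) dh = −(0.0358/A) ∫ dt, giving 2√h = 2√h₀ − (0.0358/A) t.
√h = √5.84 − 0.0358·770/(2·6.93) = 2.4166 − 1.9889 = 0.42772.
h = 0.42772² = 0.18294 m.

0.183 m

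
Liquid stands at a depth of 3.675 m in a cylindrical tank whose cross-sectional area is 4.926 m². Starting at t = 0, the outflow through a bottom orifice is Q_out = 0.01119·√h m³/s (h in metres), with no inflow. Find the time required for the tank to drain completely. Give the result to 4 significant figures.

1688 s

Volume balance on the tank: A dh/dt = −0.01119 √h.
This is separable: 2 d(√h)/dt = −0.01119/A, so √h = √h₀ − (0.01119/(2A)) t.
Tank is empty when √h = 0: t_empty = 2A√h₀/0.01119.
t_empty = 2·4.926·√3.675/0.01119 = 9.85200·1.91703/0.01119 = 1687.81 s.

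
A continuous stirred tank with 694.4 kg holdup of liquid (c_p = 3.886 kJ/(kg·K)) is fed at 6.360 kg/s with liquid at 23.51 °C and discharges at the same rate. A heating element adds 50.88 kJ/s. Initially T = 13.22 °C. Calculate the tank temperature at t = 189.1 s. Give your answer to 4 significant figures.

Unsteady energy balance on the tank contents: M c_p dT/dt = ṁ c_p (T_in − T) + 50.88.
τ = M/ṁ = 109.182 s; T_ss = T_in + Q̇/(ṁ c_p) = 23.51 + 50.88/(6.360·3.886) = 25.5687 °C.
This is linear first-order; T(t) = T_ss + (T₀ − T_ss) e^(−t/τ).
T(189.1) = 25.5687 + (-12.3487)·e^(−189.1/109.182) = 25.5687 + (-12.3487)·0.176937 = 23.3837 °C.

23.38 °C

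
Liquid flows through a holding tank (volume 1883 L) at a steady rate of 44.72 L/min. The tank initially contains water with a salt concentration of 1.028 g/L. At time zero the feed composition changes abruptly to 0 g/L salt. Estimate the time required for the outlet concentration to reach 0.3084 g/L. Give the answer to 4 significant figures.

50.70 min

Species balance: V dC/dt = Q(C_in − C) ⇒ τ = V/Q = 42.1064 min.
C(t) = C_in + (C₀ − C_in) e^(−t/τ). Set C = 0.3084 and solve for t:
e^(−t/τ) = (C − C_in)/(C₀ − C_in) = (0.3084 − 0)/(1.028 − 0) = 0.300000
t = −τ ln(…) = 42.1064 × 1.20397 = 50.6950 min.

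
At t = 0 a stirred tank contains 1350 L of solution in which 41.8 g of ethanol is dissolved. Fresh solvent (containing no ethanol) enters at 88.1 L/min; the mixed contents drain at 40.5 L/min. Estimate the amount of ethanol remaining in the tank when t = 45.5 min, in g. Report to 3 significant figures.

Total volume: dV/dt = Q_in − Q_out = 47.600 L/min, so V(t) = 1350 + 47.600 t and V(45.5) = 3515.8 L.
Species balance (pure solvent in): dm/dt = −Q_out · m/V(t).
Separate: dm/m = −Q_out dt/V(t) ⇒ ln(m/m₀) = −(Q_out/(Q_in−Q_out)) ln(V/V₀).
m = m₀ (V₀/V)^(Q_out/(Q_in−Q_out)) = 41.8 × (1350/3515.8)^(0.85084) = 18.514 g.

18.5 g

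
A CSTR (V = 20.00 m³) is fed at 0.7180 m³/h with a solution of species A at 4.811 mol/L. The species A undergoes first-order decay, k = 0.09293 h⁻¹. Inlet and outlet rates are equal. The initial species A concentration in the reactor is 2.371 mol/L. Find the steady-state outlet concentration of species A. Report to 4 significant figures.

V dC/dt = Q(C_in − C) − k V C.
At steady state: 0 = Q C_in − (Q + kV) C_ss, so C_ss = Q C_in/(Q + kV).
C_ss = 0.7180·4.811/(0.7180 + 0.09293·20.00) = 3.45430/2.57660 = 1.34064 mol/L.

1.341 mol/L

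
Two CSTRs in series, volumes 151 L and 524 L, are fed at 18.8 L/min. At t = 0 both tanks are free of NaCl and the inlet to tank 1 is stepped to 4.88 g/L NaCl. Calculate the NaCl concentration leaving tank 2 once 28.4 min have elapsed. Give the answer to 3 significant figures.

2.46 g/L

Each tank obeys Vᵢ dCᵢ/dt = Q(Cᵢ₋₁ − Cᵢ), so τᵢ = Vᵢ/Q.
τ₁ = 151/18.8 = 8.0319 min; τ₂ = 524/18.8 = 27.872 min.
Tank 1: C₁ = C_in(1 − e^(−t/τ₁)). Tank 2 (τ₁ ≠ τ₂): C₂ = C_in[1 − (τ₁ e^(−t/τ₁) − τ₂ e^(−t/τ₂))/(τ₁ − τ₂)].
At t = 28.4: e^(−t/τ₁) = 0.029133, e^(−t/τ₂) = 0.36098.
C₂ = 4.88·[1 − (8.0319·0.029133 − 27.872·0.36098)/(-19.840)] = 4.88·0.50468 = 2.4628 g/L.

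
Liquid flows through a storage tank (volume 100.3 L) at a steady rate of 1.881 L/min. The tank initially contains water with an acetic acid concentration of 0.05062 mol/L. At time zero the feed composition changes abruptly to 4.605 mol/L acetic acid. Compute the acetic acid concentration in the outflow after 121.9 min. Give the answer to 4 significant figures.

Accumulation = in − out for the solute gives V dC/dt = Q(C_in − C).
So dC/dt = (C_in − C)/τ with τ = V/Q = 100.3/1.881 = 53.3227 min.
Integrating: C(t) = C_in + (C₀ − C_in) e^(−t/τ).
C(121.9) = 4.605 + (0.05062 − 4.605)·e^(−121.9/53.3227) = 4.605 + (-4.55438)·0.101664 = 4.14198 mol/L.

4.142 mol/L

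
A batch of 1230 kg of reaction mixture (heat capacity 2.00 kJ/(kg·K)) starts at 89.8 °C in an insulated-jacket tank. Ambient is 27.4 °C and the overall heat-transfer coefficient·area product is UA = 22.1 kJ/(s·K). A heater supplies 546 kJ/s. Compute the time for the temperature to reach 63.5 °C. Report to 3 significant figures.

Unsteady energy balance on the tank contents: M c_p dT/dt = −UA(T − T_amb) + Q̇.
τ = M c_p/UA = 111.31 s; T_ss = T_amb + Q̇/UA = 27.4 + 546/22.1 = 52.106 °C.
T(t) = T_ss + (T₀ − T_ss)e^(−t/τ); set T = 63.5:
t = −τ ln[(T − T_ss)/(T₀ − T_ss)] = −111.31 · ln(0.30228) = 133.17 s.

133 s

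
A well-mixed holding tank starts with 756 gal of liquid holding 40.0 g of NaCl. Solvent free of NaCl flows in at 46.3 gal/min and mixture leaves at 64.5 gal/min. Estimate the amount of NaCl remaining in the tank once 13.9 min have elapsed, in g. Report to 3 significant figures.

9.44 g

Let m(t) be the amount of NaCl. Volume: V(t) = V₀ + (Q_in − Q_out) t = 756 − 18.200 t; V(13.9) = 503.02 gal.
Solute balance: dm/dt = 0 − Q_out C = −Q_out m/V(t).
dm/m = −Q_out dt/(V₀ − 18.200 t); integrating gives ln(m/m₀) = −(Q_out/(Q_in−Q_out)) ln(V/V₀).
m = m₀ (V₀/V)^(Q_out/(Q_in−Q_out)) = 40.0 × (756/503.02)^(-3.5440) = 9.4407 g.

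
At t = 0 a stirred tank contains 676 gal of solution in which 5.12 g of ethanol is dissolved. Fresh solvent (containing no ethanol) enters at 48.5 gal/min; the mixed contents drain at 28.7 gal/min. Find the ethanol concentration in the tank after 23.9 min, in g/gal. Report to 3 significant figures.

Total volume: dV/dt = Q_in − Q_out = 19.800 gal/min, so V(t) = 676 + 19.800 t and V(23.9) = 1149.2 gal.
Species balance (pure solvent in): dm/dt = −Q_out · m/V(t).
dm/m = −Q_out dt/(V₀ + 19.800 t); integrating gives ln(m/m₀) = −(Q_out/(Q_in−Q_out)) ln(V/V₀).
m = m₀ (V₀/V)^(Q_out/(Q_in−Q_out)) = 5.12 × (676/1149.2)^(1.4495) = 2.3726 g.
C = m/V = 2.3726/1149.2 = 0.0020645 g/gal.

0.00206 g/gal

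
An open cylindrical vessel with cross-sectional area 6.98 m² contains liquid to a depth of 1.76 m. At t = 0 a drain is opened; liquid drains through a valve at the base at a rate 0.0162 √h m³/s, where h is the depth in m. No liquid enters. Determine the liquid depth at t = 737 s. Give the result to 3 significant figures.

A dh/dt = −Q_out = −0.0162 √h.
∫ h^(−1/2) dh = −(0.0162/A) ∫ dt, giving 2√h = 2√h₀ − (0.0162/A) t.
√h = √1.76 − 0.0162·737/(2·6.98) = 1.3266 − 0.85526 = 0.47139.
h = 0.47139² = 0.22221 m.

0.222 m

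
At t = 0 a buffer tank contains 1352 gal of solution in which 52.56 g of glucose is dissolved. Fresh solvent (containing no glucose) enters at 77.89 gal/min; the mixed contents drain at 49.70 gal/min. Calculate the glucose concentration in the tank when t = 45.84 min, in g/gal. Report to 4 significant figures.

Let m(t) be the amount of glucose. Volume: V(t) = V₀ + (Q_in − Q_out) t = 1352 + 28.1900 t; V(45.84) = 2644.23 gal.
Species balance (pure solvent in): dm/dt = −Q_out · m/V(t).
Separate: dm/m = −Q_out dt/V(t) ⇒ ln(m/m₀) = −(Q_out/(Q_in−Q_out)) ln(V/V₀).
m = m₀ (V₀/V)^(Q_out/(Q_in−Q_out)) = 52.56 × (1352/2644.23)^(1.76304) = 16.1081 g.
C = m/V = 16.1081/2644.23 = 0.00609178 g/gal.

0.006092 g/gal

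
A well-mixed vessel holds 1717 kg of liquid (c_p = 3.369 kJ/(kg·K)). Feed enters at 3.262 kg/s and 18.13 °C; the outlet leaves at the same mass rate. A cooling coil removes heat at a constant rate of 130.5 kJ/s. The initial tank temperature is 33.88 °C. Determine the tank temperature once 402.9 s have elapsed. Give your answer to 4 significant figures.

19.10 °C

Energy balance: M c_p dT/dt = ṁ c_p (T_in − T) − 130.5.
Rearrange: dT/dt = (T_ss − T)/τ with τ = M/ṁ = 526.364 s and T_ss = T_in − Q̇/(ṁ c_p) = 6.25522 °C.
T approaches T_ss exponentially: T(t) = T_ss + (T₀ − T_ss) e^(−t/τ).
T(402.9) = 6.25522 + (27.6248)·e^(−402.9/526.364) = 6.25522 + (27.6248)·0.465129 = 19.1043 °C.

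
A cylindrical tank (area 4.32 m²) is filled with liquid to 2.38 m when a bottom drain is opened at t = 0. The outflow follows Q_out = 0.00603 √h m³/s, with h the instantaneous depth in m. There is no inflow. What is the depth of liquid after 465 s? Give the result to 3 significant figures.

1.48 m

With no inflow, A dh/dt = −0.00603 √h.
Separate and integrate: 2(√h − √h₀) = −(0.00603/A) t.
√h = √2.38 − 0.00603·465/(2·4.32) = 1.5427 − 0.32453 = 1.2182.
h = 1.2182² = 1.4840 m.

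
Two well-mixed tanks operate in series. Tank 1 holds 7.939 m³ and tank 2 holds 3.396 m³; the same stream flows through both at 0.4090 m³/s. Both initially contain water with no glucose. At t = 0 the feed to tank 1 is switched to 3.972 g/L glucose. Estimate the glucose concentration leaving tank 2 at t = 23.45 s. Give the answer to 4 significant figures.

Species balance on tank i: dCᵢ/dt = (Cᵢ₋₁ − Cᵢ)/τᵢ with τᵢ = Vᵢ/Q.
τ₁ = 7.939/0.4090 = 19.4108 s; τ₂ = 3.396/0.4090 = 8.30318 s.
Solving the cascade with C₁(0)=C₂(0)=0 gives C₂(t) = C_in[1 − (τ₁ e^(−t/τ₁) − τ₂ e^(−t/τ₂))/(τ₁ − τ₂)].
At t = 23.45: e^(−t/τ₁) = 0.298766, e^(−t/τ₂) = 0.0593550.
C₂ = 3.972·[1 − (19.4108·0.298766 − 8.30318·0.0593550)/(11.1076)] = 3.972·0.522268 = 2.07445 g/L.

2.074 g/L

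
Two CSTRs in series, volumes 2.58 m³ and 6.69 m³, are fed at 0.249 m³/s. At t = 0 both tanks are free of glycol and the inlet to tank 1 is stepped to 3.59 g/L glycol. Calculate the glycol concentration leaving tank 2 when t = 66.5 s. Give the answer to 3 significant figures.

Species balance on tank i: dCᵢ/dt = (Cᵢ₋₁ − Cᵢ)/τᵢ with τᵢ = Vᵢ/Q.
τ₁ = 2.58/0.249 = 10.361 s; τ₂ = 6.69/0.249 = 26.867 s.
Tank 1: C₁ = C_in(1 − e^(−t/τ₁)). Tank 2 (τ₁ ≠ τ₂): C₂ = C_in[1 − (τ₁ e^(−t/τ₁) − τ₂ e^(−t/τ₂))/(τ₁ − τ₂)].
At t = 66.5: e^(−t/τ₁) = 0.0016319, e^(−t/τ₂) = 0.084154.
C₂ = 3.59·[1 − (10.361·0.0016319 − 26.867·0.084154)/(-16.506)] = 3.59·0.86404 = 3.1019 g/L.

3.10 g/L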